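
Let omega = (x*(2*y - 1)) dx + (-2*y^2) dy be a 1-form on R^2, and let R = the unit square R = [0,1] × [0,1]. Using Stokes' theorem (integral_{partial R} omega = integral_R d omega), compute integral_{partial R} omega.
integral_(partial R) omega = -1

Stokes: integral_partial_R omega = integral_R d omega with d omega = (∂Q/∂x - ∂P/∂y) dx ∧ dy.
  ∂Q/∂x = 0
  ∂P/∂y = 2*x
  integrand = ∂Q/∂x - ∂P/∂y = -2*x.
Integrating over R: integral_0^1 integral_0^1 (-2*x) dx dy = -1.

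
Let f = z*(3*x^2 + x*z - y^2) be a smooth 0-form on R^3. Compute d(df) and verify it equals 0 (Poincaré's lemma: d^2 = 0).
d(df) = 0

Step 1: df = sum_i (∂f/∂x_i) dx_i = (z*(6*x + z)) dx + (-2*y*z) dy + (3*x^2 + 2*x*z - y^2) dz.
Step 2: Apply d again. Using the 1-form formula, the coefficient of dx ∧ dy in d(df) is ∂^2 f/∂x ∂y - ∂^2 f/∂y ∂x = (0) - (0) = 0 (equality of mixed partials for smooth f).
Similarly for dx ∧ dz and dy ∧ dz — all coefficients vanish. So d(df) = 0.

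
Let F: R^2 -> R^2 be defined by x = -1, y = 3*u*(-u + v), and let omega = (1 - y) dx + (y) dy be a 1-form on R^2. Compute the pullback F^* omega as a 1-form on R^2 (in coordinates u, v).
F^* omega = (9*u*(2*u^2 - 3*u*v + v^2)) du + (9*u^2*(-u + v)) dv

Using F^*(f dg) = (f ∘ F) d(g ∘ F), substitute each coordinate x_i by F_i(u, v) in f_i, and replace dx_i by d F_i = (∂F_i/∂u) du + (∂F_i/∂v) dv.
  For the x component: f_1(F) = 3*u^2 - 3*u*v + 1; d F_1 = (0) du + (0) dv
  For the y component: f_2(F) = 3*u*(-u + v); d F_2 = (-6*u + 3*v) du + (3*u) dv
Combining and collecting du, dv coefficients:
  coeff of du: 9*u*(2*u^2 - 3*u*v + v^2)
  coeff of dv: 9*u^2*(-u + v)
F^* omega = (9*u*(2*u^2 - 3*u*v + v^2)) du + (9*u^2*(-u + v)) dv.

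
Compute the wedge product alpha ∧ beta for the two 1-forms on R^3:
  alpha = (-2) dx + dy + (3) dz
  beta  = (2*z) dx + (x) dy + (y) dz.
alpha ∧ beta = (-2*x - 2*z) dx ∧ dy + (-2*y - 6*z) dx ∧ dz + (-3*x + y) dy ∧ dz

Distribute the wedge, using dx_i ∧ dx_j = -dx_j ∧ dx_i and dx_i ∧ dx_i = 0. For each pair (i, j) with i < j, the coefficient of dx_i ∧ dx_j in alpha ∧ beta is (alpha_i * beta_j - alpha_j * beta_i). Collecting: alpha ∧ beta = (-2*x - 2*z) dx ∧ dy + (-2*y - 6*z) dx ∧ dz + (-3*x + y) dy ∧ dz.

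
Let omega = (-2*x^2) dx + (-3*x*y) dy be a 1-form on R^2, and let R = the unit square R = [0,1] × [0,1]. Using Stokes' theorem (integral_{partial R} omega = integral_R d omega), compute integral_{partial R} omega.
integral_(partial R) omega = -3/2

Stokes: integral_partial_R omega = integral_R d omega with d omega = (∂Q/∂x - ∂P/∂y) dx ∧ dy.
  ∂Q/∂x = -3*y
  ∂P/∂y = 0
  integrand = ∂Q/∂x - ∂P/∂y = -3*y.
Integrating over R: integral_0^1 integral_0^1 (-3*y) dx dy = -3/2.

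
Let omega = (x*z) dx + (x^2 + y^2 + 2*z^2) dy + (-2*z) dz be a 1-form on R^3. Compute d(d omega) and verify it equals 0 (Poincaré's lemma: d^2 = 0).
d(d omega) = 0

Step 1: d omega = sum_{i<j} (∂f_j/∂x_i - ∂f_i/∂x_j) dx_i ∧ dx_j:
  coeff of dx ∧ dy: 2*x
  coeff of dx ∧ dz: -x
  coeff of dy ∧ dz: -4*z
Step 2: Apply d again to each 2-form coefficient. The only possible 3-form in R^3 is dx ∧ dy ∧ dz, with coefficient
  ∂(coeff of dy∧dz)/∂x - ∂(coeff of dx∧dz)/∂y + ∂(coeff of dx∧dy)/∂z
  = ∂/∂x (-4*z) - ∂/∂y (-x) + ∂/∂z (2*x).
Each of these terms simplifies to sums of mixed partials that cancel in pairs. The result is 0 (by equality of mixed partials for smooth functions — Schwarz / Clairaut).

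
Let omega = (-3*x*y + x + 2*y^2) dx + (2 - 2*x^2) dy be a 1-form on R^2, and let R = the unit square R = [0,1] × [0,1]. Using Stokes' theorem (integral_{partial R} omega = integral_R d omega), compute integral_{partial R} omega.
integral_(partial R) omega = -5/2

Stokes: integral_partial_R omega = integral_R d omega with d omega = (∂Q/∂x - ∂P/∂y) dx ∧ dy.
  ∂Q/∂x = -4*x
  ∂P/∂y = -3*x + 4*y
  integrand = ∂Q/∂x - ∂P/∂y = -x - 4*y.
Integrating over R: integral_0^1 integral_0^1 (-x - 4*y) dx dy = -5/2.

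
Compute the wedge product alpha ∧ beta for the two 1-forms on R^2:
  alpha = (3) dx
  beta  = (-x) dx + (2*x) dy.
alpha ∧ beta = (6*x) dx ∧ dy

Distribute the wedge, using dx_i ∧ dx_j = -dx_j ∧ dx_i and dx_i ∧ dx_i = 0. For each pair (i, j) with i < j, the coefficient of dx_i ∧ dx_j in alpha ∧ beta is (alpha_i * beta_j - alpha_j * beta_i). Collecting: alpha ∧ beta = (6*x) dx ∧ dy.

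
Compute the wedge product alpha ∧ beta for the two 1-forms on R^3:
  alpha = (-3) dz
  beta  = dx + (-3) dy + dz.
alpha ∧ beta = (3) dx ∧ dz + (-9) dy ∧ dz

Distribute the wedge, using dx_i ∧ dx_j = -dx_j ∧ dx_i and dx_i ∧ dx_i = 0. For each pair (i, j) with i < j, the coefficient of dx_i ∧ dx_j in alpha ∧ beta is (alpha_i * beta_j - alpha_j * beta_i). Collecting: alpha ∧ beta = (3) dx ∧ dz + (-9) dy ∧ dz.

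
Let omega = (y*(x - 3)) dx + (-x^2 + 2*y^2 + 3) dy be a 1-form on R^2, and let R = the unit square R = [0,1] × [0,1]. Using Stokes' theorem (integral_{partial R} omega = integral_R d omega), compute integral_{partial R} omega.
integral_(partial R) omega = 3/2

Stokes: integral_partial_R omega = integral_R d omega with d omega = (∂Q/∂x - ∂P/∂y) dx ∧ dy.
  ∂Q/∂x = -2*x
  ∂P/∂y = x - 3
  integrand = ∂Q/∂x - ∂P/∂y = 3 - 3*x.
Integrating over R: integral_0^1 integral_0^1 (3 - 3*x) dx dy = 3/2.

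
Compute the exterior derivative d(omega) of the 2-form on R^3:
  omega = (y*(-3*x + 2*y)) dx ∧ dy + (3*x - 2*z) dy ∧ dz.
d(omega) = (3) dx ∧ dy ∧ dz

For a 2-form omega = sum_{i<j} g_{ij} dx_i ∧ dx_j, the exterior derivative is
  d(omega) = sum_{i<j} d(g_{ij}) ∧ dx_i ∧ dx_j = sum_{i<j, k} (∂g_{ij}/∂x_k) dx_k ∧ dx_i ∧ dx_j.
Expand each term, using dx_k ∧ dx_i ∧ dx_j = sgn(permutation) dx_{(a)} ∧ dx_{(b)} ∧ dx_{(c)} with (a < b < c) sorted:
  d(3*x - 2*z) includes (∂/∂x)(3*x - 2*z) dx = (3) dx, which multiplied by dy ∧ dz gives (3) dx ∧ dy ∧ dz
Collecting like 3-forms: d(omega) = (3) dx ∧ dy ∧ dz.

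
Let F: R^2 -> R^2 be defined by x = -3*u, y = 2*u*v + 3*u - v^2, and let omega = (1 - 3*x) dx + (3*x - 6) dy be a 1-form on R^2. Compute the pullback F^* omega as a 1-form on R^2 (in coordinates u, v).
F^* omega = (-18*u*v - 54*u - 12*v - 21) du + (-18*u^2 + 18*u*v - 12*u + 12*v) dv

Using F^*(f dg) = (f ∘ F) d(g ∘ F), substitute each coordinate x_i by F_i(u, v) in f_i, and replace dx_i by d F_i = (∂F_i/∂u) du + (∂F_i/∂v) dv.
  For the x component: f_1(F) = 9*u + 1; d F_1 = (-3) du + (0) dv
  For the y component: f_2(F) = -9*u - 6; d F_2 = (2*v + 3) du + (2*u - 2*v) dv
Combining and collecting du, dv coefficients:
  coeff of du: -18*u*v - 54*u - 12*v - 21
  coeff of dv: -18*u^2 + 18*u*v - 12*u + 12*v
F^* omega = (-18*u*v - 54*u - 12*v - 21) du + (-18*u^2 + 18*u*v - 12*u + 12*v) dv.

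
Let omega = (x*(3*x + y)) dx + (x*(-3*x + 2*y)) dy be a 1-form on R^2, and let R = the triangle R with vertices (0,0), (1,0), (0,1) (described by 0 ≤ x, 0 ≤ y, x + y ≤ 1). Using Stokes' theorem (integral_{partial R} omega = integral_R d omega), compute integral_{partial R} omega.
integral_(partial R) omega = -5/6

Stokes: integral_partial_R omega = integral_R d omega with d omega = (∂Q/∂x - ∂P/∂y) dx ∧ dy.
  ∂Q/∂x = -6*x + 2*y
  ∂P/∂y = x
  integrand = ∂Q/∂x - ∂P/∂y = -7*x + 2*y.
Integrating over R: integral_0^1 integral_0^{1-x} (-7*x + 2*y) dy dx = -5/6.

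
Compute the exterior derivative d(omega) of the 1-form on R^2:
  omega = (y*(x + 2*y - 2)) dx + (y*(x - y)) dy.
d(omega) = (-x - 3*y + 2) dx ∧ dy

For a 1-form omega = sum_i f_i dx_i, the exterior derivative is
  d(omega) = sum_{i < j} (∂f_j/∂x_i - ∂f_i/∂x_j) dx_i ∧ dx_j.
  coefficient of dx ∧ dy: ∂f_2/∂x - ∂f_1/∂y = ∂(y*(x - y))/∂x - ∂(y*(x + 2*y - 2))/∂y = -x - 3*y + 2
Assembling: d(omega) = (-x - 3*y + 2) dx ∧ dy.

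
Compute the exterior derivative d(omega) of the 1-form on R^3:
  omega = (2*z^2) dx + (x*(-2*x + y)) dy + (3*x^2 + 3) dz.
d(omega) = (-4*x + y) dx ∧ dy + (6*x - 4*z) dx ∧ dz

For a 1-form omega = sum_i f_i dx_i, the exterior derivative is
  d(omega) = sum_{i < j} (∂f_j/∂x_i - ∂f_i/∂x_j) dx_i ∧ dx_j.
  coefficient of dx ∧ dy: ∂f_2/∂x - ∂f_1/∂y = ∂(x*(-2*x + y))/∂x - ∂(2*z^2)/∂y = -4*x + y
  coefficient of dx ∧ dz: ∂f_3/∂x - ∂f_1/∂z = ∂(3*x^2 + 3)/∂x - ∂(2*z^2)/∂z = 6*x - 4*z
Assembling: d(omega) = (-4*x + y) dx ∧ dy + (6*x - 4*z) dx ∧ dz.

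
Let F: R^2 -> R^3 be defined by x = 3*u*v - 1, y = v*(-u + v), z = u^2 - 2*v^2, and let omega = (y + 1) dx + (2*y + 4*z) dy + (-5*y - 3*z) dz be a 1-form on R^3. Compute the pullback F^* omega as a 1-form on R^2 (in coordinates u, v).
F^* omega = (-6*u^3 + 6*u^2*v + u*v^2 + 9*v^3 + 3*v) du + (-4*u^3 + 19*u^2*v - 15*u*v^2 + 3*u - 16*v^3) dv

Using F^*(f dg) = (f ∘ F) d(g ∘ F), substitute each coordinate x_i by F_i(u, v) in f_i, and replace dx_i by d F_i = (∂F_i/∂u) du + (∂F_i/∂v) dv.
  For the x component: f_1(F) = -u*v + v^2 + 1; d F_1 = (3*v) du + (3*u) dv
  For the y component: f_2(F) = 4*u^2 - 2*u*v - 6*v^2; d F_2 = (-v) du + (-u + 2*v) dv
  For the z component: f_3(F) = -3*u^2 + 5*u*v + v^2; d F_3 = (2*u) du + (-4*v) dv
Combining and collecting du, dv coefficients:
  coeff of du: -6*u^3 + 6*u^2*v + u*v^2 + 9*v^3 + 3*v
  coeff of dv: -4*u^3 + 19*u^2*v - 15*u*v^2 + 3*u - 16*v^3
F^* omega = (-6*u^3 + 6*u^2*v + u*v^2 + 9*v^3 + 3*v) du + (-4*u^3 + 19*u^2*v - 15*u*v^2 + 3*u - 16*v^3) dv.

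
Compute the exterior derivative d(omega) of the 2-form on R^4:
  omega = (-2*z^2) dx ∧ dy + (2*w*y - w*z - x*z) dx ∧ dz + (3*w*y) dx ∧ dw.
d(omega) = (-2*w - 4*z) dx ∧ dy ∧ dz + (2*y - z) dx ∧ dz ∧ dw + (-3*w) dx ∧ dy ∧ dw

For a 2-form omega = sum_{i<j} g_{ij} dx_i ∧ dx_j, the exterior derivative is
  d(omega) = sum_{i<j} d(g_{ij}) ∧ dx_i ∧ dx_j = sum_{i<j, k} (∂g_{ij}/∂x_k) dx_k ∧ dx_i ∧ dx_j.
Expand each term, using dx_k ∧ dx_i ∧ dx_j = sgn(permutation) dx_{(a)} ∧ dx_{(b)} ∧ dx_{(c)} with (a < b < c) sorted:
  d(-2*z^2) includes (∂/∂z)(-2*z^2) dz = (-4*z) dz, which multiplied by dx ∧ dy gives (-4*z) dx ∧ dy ∧ dz
  d(2*w*y - w*z - x*z) includes (∂/∂y)(2*w*y - w*z - x*z) dy = (2*w) dy, which multiplied by dx ∧ dz gives (-2*w) dx ∧ dy ∧ dz
  d(2*w*y - w*z - x*z) includes (∂/∂w)(2*w*y - w*z - x*z) dw = (2*y - z) dw, which multiplied by dx ∧ dz gives (2*y - z) dx ∧ dz ∧ dw
  d(3*w*y) includes (∂/∂y)(3*w*y) dy = (3*w) dy, which multiplied by dx ∧ dw gives (-3*w) dx ∧ dy ∧ dw
Collecting like 3-forms: d(omega) = (-2*w - 4*z) dx ∧ dy ∧ dz + (2*y - z) dx ∧ dz ∧ dw + (-3*w) dx ∧ dy ∧ dw.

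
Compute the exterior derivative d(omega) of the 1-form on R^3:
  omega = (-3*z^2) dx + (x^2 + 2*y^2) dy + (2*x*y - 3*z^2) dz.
d(omega) = (2*x) dx ∧ dy + (2*y + 6*z) dx ∧ dz + (2*x) dy ∧ dz

For a 1-form omega = sum_i f_i dx_i, the exterior derivative is
  d(omega) = sum_{i < j} (∂f_j/∂x_i - ∂f_i/∂x_j) dx_i ∧ dx_j.
  coefficient of dx ∧ dy: ∂f_2/∂x - ∂f_1/∂y = ∂(x^2 + 2*y^2)/∂x - ∂(-3*z^2)/∂y = 2*x
  coefficient of dx ∧ dz: ∂f_3/∂x - ∂f_1/∂z = ∂(2*x*y - 3*z^2)/∂x - ∂(-3*z^2)/∂z = 2*y + 6*z
  coefficient of dy ∧ dz: ∂f_3/∂y - ∂f_2/∂z = ∂(2*x*y - 3*z^2)/∂y - ∂(x^2 + 2*y^2)/∂z = 2*x
Assembling: d(omega) = (2*x) dx ∧ dy + (2*y + 6*z) dx ∧ dz + (2*x) dy ∧ dz.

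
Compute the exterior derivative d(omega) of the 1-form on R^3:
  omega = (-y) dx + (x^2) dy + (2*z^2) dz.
d(omega) = (2*x + 1) dx ∧ dy

For a 1-form omega = sum_i f_i dx_i, the exterior derivative is
  d(omega) = sum_{i < j} (∂f_j/∂x_i - ∂f_i/∂x_j) dx_i ∧ dx_j.
  coefficient of dx ∧ dy: ∂f_2/∂x - ∂f_1/∂y = ∂(x^2)/∂x - ∂(-y)/∂y = 2*x + 1
Assembling: d(omega) = (2*x + 1) dx ∧ dy.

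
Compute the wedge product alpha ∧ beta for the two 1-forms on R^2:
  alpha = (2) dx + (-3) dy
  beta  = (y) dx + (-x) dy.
alpha ∧ beta = (-2*x + 3*y) dx ∧ dy

Distribute the wedge, using dx_i ∧ dx_j = -dx_j ∧ dx_i and dx_i ∧ dx_i = 0. For each pair (i, j) with i < j, the coefficient of dx_i ∧ dx_j in alpha ∧ beta is (alpha_i * beta_j - alpha_j * beta_i). Collecting: alpha ∧ beta = (-2*x + 3*y) dx ∧ dy.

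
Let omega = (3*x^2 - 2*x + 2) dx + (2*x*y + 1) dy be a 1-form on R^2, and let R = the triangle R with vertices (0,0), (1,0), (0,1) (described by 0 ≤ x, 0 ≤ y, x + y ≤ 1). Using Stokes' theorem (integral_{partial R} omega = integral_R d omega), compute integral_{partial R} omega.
integral_(partial R) omega = 1/3

Stokes: integral_partial_R omega = integral_R d omega with d omega = (∂Q/∂x - ∂P/∂y) dx ∧ dy.
  ∂Q/∂x = 2*y
  ∂P/∂y = 0
  integrand = ∂Q/∂x - ∂P/∂y = 2*y.
Integrating over R: integral_0^1 integral_0^{1-x} (2*y) dy dx = 1/3.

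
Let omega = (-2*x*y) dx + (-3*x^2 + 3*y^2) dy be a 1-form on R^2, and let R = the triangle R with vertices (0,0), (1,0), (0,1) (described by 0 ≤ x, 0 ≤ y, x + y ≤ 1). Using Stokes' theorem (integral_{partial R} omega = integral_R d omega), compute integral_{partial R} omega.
integral_(partial R) omega = -2/3

Stokes: integral_partial_R omega = integral_R d omega with d omega = (∂Q/∂x - ∂P/∂y) dx ∧ dy.
  ∂Q/∂x = -6*x
  ∂P/∂y = -2*x
  integrand = ∂Q/∂x - ∂P/∂y = -4*x.
Integrating over R: integral_0^1 integral_0^{1-x} (-4*x) dy dx = -2/3.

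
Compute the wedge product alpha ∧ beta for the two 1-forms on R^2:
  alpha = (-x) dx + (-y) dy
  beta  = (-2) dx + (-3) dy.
alpha ∧ beta = (3*x - 2*y) dx ∧ dy

Distribute the wedge, using dx_i ∧ dx_j = -dx_j ∧ dx_i and dx_i ∧ dx_i = 0. For each pair (i, j) with i < j, the coefficient of dx_i ∧ dx_j in alpha ∧ beta is (alpha_i * beta_j - alpha_j * beta_i). Collecting: alpha ∧ beta = (3*x - 2*y) dx ∧ dy.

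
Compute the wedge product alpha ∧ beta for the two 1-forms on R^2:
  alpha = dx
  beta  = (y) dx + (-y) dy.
alpha ∧ beta = (-y) dx ∧ dy

Distribute the wedge, using dx_i ∧ dx_j = -dx_j ∧ dx_i and dx_i ∧ dx_i = 0. For each pair (i, j) with i < j, the coefficient of dx_i ∧ dx_j in alpha ∧ beta is (alpha_i * beta_j - alpha_j * beta_i). Collecting: alpha ∧ beta = (-y) dx ∧ dy.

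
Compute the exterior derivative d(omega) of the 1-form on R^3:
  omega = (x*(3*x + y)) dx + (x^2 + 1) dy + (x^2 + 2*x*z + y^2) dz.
d(omega) = (x) dx ∧ dy + (2*x + 2*z) dx ∧ dz + (2*y) dy ∧ dz

For a 1-form omega = sum_i f_i dx_i, the exterior derivative is
  d(omega) = sum_{i < j} (∂f_j/∂x_i - ∂f_i/∂x_j) dx_i ∧ dx_j.
  coefficient of dx ∧ dy: ∂f_2/∂x - ∂f_1/∂y = ∂(x^2 + 1)/∂x - ∂(x*(3*x + y))/∂y = x
  coefficient of dx ∧ dz: ∂f_3/∂x - ∂f_1/∂z = ∂(x^2 + 2*x*z + y^2)/∂x - ∂(x*(3*x + y))/∂z = 2*x + 2*z
  coefficient of dy ∧ dz: ∂f_3/∂y - ∂f_2/∂z = ∂(x^2 + 2*x*z + y^2)/∂y - ∂(x^2 + 1)/∂z = 2*y
Assembling: d(omega) = (x) dx ∧ dy + (2*x + 2*z) dx ∧ dz + (2*y) dy ∧ dz.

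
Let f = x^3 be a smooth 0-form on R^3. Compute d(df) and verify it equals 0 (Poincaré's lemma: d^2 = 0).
d(df) = 0

Step 1: df = sum_i (∂f/∂x_i) dx_i = (3*x^2) dx + (0) dy + (0) dz.
Step 2: Apply d again. Using the 1-form formula, the coefficient of dx ∧ dy in d(df) is ∂^2 f/∂x ∂y - ∂^2 f/∂y ∂x = (0) - (0) = 0 (equality of mixed partials for smooth f).
Similarly for dx ∧ dz and dy ∧ dz — all coefficients vanish. So d(df) = 0.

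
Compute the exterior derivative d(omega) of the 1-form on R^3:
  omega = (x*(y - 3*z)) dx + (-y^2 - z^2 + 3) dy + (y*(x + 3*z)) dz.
d(omega) = (-x) dx ∧ dy + (3*x + y) dx ∧ dz + (x + 5*z) dy ∧ dz

For a 1-form omega = sum_i f_i dx_i, the exterior derivative is
  d(omega) = sum_{i < j} (∂f_j/∂x_i - ∂f_i/∂x_j) dx_i ∧ dx_j.
  coefficient of dx ∧ dy: ∂f_2/∂x - ∂f_1/∂y = ∂(-y^2 - z^2 + 3)/∂x - ∂(x*(y - 3*z))/∂y = -x
  coefficient of dx ∧ dz: ∂f_3/∂x - ∂f_1/∂z = ∂(y*(x + 3*z))/∂x - ∂(x*(y - 3*z))/∂z = 3*x + y
  coefficient of dy ∧ dz: ∂f_3/∂y - ∂f_2/∂z = ∂(y*(x + 3*z))/∂y - ∂(-y^2 - z^2 + 3)/∂z = x + 5*z
Assembling: d(omega) = (-x) dx ∧ dy + (3*x + y) dx ∧ dz + (x + 5*z) dy ∧ dz.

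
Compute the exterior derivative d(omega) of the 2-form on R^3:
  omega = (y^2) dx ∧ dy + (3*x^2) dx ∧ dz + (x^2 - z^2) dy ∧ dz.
d(omega) = (2*x) dx ∧ dy ∧ dz

For a 2-form omega = sum_{i<j} g_{ij} dx_i ∧ dx_j, the exterior derivative is
  d(omega) = sum_{i<j} d(g_{ij}) ∧ dx_i ∧ dx_j = sum_{i<j, k} (∂g_{ij}/∂x_k) dx_k ∧ dx_i ∧ dx_j.
Expand each term, using dx_k ∧ dx_i ∧ dx_j = sgn(permutation) dx_{(a)} ∧ dx_{(b)} ∧ dx_{(c)} with (a < b < c) sorted:
  d(x^2 - z^2) includes (∂/∂x)(x^2 - z^2) dx = (2*x) dx, which multiplied by dy ∧ dz gives (2*x) dx ∧ dy ∧ dz
Collecting like 3-forms: d(omega) = (2*x) dx ∧ dy ∧ dz.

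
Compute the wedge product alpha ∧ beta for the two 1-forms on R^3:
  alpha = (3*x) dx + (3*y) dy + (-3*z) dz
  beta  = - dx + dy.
alpha ∧ beta = (3*x + 3*y) dx ∧ dy + (-3*z) dx ∧ dz + (3*z) dy ∧ dz

Distribute the wedge, using dx_i ∧ dx_j = -dx_j ∧ dx_i and dx_i ∧ dx_i = 0. For each pair (i, j) with i < j, the coefficient of dx_i ∧ dx_j in alpha ∧ beta is (alpha_i * beta_j - alpha_j * beta_i). Collecting: alpha ∧ beta = (3*x + 3*y) dx ∧ dy + (-3*z) dx ∧ dz + (3*z) dy ∧ dz.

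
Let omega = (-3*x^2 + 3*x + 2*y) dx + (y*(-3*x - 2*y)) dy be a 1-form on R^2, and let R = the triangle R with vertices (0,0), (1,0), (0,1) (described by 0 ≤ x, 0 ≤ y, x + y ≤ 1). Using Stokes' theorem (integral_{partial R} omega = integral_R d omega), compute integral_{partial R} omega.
integral_(partial R) omega = -3/2

Stokes: integral_partial_R omega = integral_R d omega with d omega = (∂Q/∂x - ∂P/∂y) dx ∧ dy.
  ∂Q/∂x = -3*y
  ∂P/∂y = 2
  integrand = ∂Q/∂x - ∂P/∂y = -3*y - 2.
Integrating over R: integral_0^1 integral_0^{1-x} (-3*y - 2) dy dx = -3/2.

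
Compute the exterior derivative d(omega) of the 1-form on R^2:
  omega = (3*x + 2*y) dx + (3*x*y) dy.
d(omega) = (3*y - 2) dx ∧ dy

For a 1-form omega = sum_i f_i dx_i, the exterior derivative is
  d(omega) = sum_{i < j} (∂f_j/∂x_i - ∂f_i/∂x_j) dx_i ∧ dx_j.
  coefficient of dx ∧ dy: ∂f_2/∂x - ∂f_1/∂y = ∂(3*x*y)/∂x - ∂(3*x + 2*y)/∂y = 3*y - 2
Assembling: d(omega) = (3*y - 2) dx ∧ dy.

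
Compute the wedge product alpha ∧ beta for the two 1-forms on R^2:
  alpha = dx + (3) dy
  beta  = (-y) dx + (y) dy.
alpha ∧ beta = (4*y) dx ∧ dy

Distribute the wedge, using dx_i ∧ dx_j = -dx_j ∧ dx_i and dx_i ∧ dx_i = 0. For each pair (i, j) with i < j, the coefficient of dx_i ∧ dx_j in alpha ∧ beta is (alpha_i * beta_j - alpha_j * beta_i). Collecting: alpha ∧ beta = (4*y) dx ∧ dy.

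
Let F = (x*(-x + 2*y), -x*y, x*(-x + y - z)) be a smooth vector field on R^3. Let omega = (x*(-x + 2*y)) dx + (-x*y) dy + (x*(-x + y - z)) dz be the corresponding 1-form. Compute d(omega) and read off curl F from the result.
d(omega) = (x) dy ∧ dz + (2*x - y + z) dz ∧ dx + (-2*x - y) dx ∧ dy; curl F = (x, 2*x - y + z, -2*x - y)

d omega = sum_{i<j} (∂f_j/∂x_i - ∂f_i/∂x_j) dx_i ∧ dx_j. Under the identification (dy ∧ dz, dz ∧ dx, dx ∧ dy) ↔ (e_x, e_y, e_z), the coefficients are exactly the components of curl F. Compute:
  ∂R/∂y - ∂Q/∂z = (x) - (0) = x
  ∂P/∂z - ∂R/∂x = (0) - (-2*x + y - z) = 2*x - y + z
  ∂Q/∂x - ∂P/∂y = (-y) - (2*x) = -2*x - y.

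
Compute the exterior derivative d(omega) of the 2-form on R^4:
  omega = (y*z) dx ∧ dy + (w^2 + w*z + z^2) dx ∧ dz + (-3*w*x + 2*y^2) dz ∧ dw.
d(omega) = (y) dx ∧ dy ∧ dz + (-w + z) dx ∧ dz ∧ dw + (4*y) dy ∧ dz ∧ dw

For a 2-form omega = sum_{i<j} g_{ij} dx_i ∧ dx_j, the exterior derivative is
  d(omega) = sum_{i<j} d(g_{ij}) ∧ dx_i ∧ dx_j = sum_{i<j, k} (∂g_{ij}/∂x_k) dx_k ∧ dx_i ∧ dx_j.
Expand each term, using dx_k ∧ dx_i ∧ dx_j = sgn(permutation) dx_{(a)} ∧ dx_{(b)} ∧ dx_{(c)} with (a < b < c) sorted:
  d(y*z) includes (∂/∂z)(y*z) dz = (y) dz, which multiplied by dx ∧ dy gives (y) dx ∧ dy ∧ dz
  d(w^2 + w*z + z^2) includes (∂/∂w)(w^2 + w*z + z^2) dw = (2*w + z) dw, which multiplied by dx ∧ dz gives (2*w + z) dx ∧ dz ∧ dw
  d(-3*w*x + 2*y^2) includes (∂/∂x)(-3*w*x + 2*y^2) dx = (-3*w) dx, which multiplied by dz ∧ dw gives (-3*w) dx ∧ dz ∧ dw
  d(-3*w*x + 2*y^2) includes (∂/∂y)(-3*w*x + 2*y^2) dy = (4*y) dy, which multiplied by dz ∧ dw gives (4*y) dy ∧ dz ∧ dw
Collecting like 3-forms: d(omega) = (y) dx ∧ dy ∧ dz + (-w + z) dx ∧ dz ∧ dw + (4*y) dy ∧ dz ∧ dw.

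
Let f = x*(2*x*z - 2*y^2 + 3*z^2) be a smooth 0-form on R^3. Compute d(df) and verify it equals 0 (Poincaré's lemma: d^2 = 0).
d(df) = 0

Step 1: df = sum_i (∂f/∂x_i) dx_i = (4*x*z - 2*y^2 + 3*z^2) dx + (-4*x*y) dy + (2*x*(x + 3*z)) dz.
Step 2: Apply d again. Using the 1-form formula, the coefficient of dx ∧ dy in d(df) is ∂^2 f/∂x ∂y - ∂^2 f/∂y ∂x = (-4*y) - (-4*y) = 0 (equality of mixed partials for smooth f).
Similarly for dx ∧ dz and dy ∧ dz — all coefficients vanish. So d(df) = 0.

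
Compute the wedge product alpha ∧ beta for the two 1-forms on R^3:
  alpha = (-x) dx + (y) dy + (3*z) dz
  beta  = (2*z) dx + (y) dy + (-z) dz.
alpha ∧ beta = (-y*(x + 2*z)) dx ∧ dy + (z*(x - 6*z)) dx ∧ dz + (-4*y*z) dy ∧ dz

Distribute the wedge, using dx_i ∧ dx_j = -dx_j ∧ dx_i and dx_i ∧ dx_i = 0. For each pair (i, j) with i < j, the coefficient of dx_i ∧ dx_j in alpha ∧ beta is (alpha_i * beta_j - alpha_j * beta_i). Collecting: alpha ∧ beta = (-y*(x + 2*z)) dx ∧ dy + (z*(x - 6*z)) dx ∧ dz + (-4*y*z) dy ∧ dz.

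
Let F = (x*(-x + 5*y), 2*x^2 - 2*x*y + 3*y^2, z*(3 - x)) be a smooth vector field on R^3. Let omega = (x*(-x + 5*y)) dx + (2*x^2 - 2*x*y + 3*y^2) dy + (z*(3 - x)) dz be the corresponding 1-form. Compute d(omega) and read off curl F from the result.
d(omega) = (0) dy ∧ dz + (z) dz ∧ dx + (-x - 2*y) dx ∧ dy; curl F = (0, z, -x - 2*y)

d omega = sum_{i<j} (∂f_j/∂x_i - ∂f_i/∂x_j) dx_i ∧ dx_j. Under the identification (dy ∧ dz, dz ∧ dx, dx ∧ dy) ↔ (e_x, e_y, e_z), the coefficients are exactly the components of curl F. Compute:
  ∂R/∂y - ∂Q/∂z = (0) - (0) = 0
  ∂P/∂z - ∂R/∂x = (0) - (-z) = z
  ∂Q/∂x - ∂P/∂y = (4*x - 2*y) - (5*x) = -x - 2*y.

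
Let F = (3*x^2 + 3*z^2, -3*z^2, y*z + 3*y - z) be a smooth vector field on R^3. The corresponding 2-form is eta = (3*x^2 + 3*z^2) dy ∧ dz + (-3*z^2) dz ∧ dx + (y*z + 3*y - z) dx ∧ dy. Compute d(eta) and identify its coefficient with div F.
d(eta) = (6*x + y - 1) dx ∧ dy ∧ dz; div F = 6*x + y - 1

For a 2-form in R^3 of the form above, applying d gives a 3-form with coefficient ∂P/∂x + ∂Q/∂y + ∂R/∂z:
  ∂P/∂x = 6*x
  ∂Q/∂y = 0
  ∂R/∂z = y - 1
Sum = 6*x + y - 1, which is exactly div F.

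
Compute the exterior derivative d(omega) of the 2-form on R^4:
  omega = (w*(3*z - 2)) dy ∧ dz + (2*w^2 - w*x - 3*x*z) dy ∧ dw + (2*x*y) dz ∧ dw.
d(omega) = (5*x + 3*z - 2) dy ∧ dz ∧ dw + (-w - 3*z) dx ∧ dy ∧ dw + (2*y) dx ∧ dz ∧ dw

For a 2-form omega = sum_{i<j} g_{ij} dx_i ∧ dx_j, the exterior derivative is
  d(omega) = sum_{i<j} d(g_{ij}) ∧ dx_i ∧ dx_j = sum_{i<j, k} (∂g_{ij}/∂x_k) dx_k ∧ dx_i ∧ dx_j.
Expand each term, using dx_k ∧ dx_i ∧ dx_j = sgn(permutation) dx_{(a)} ∧ dx_{(b)} ∧ dx_{(c)} with (a < b < c) sorted:
  d(w*(3*z - 2)) includes (∂/∂w)(w*(3*z - 2)) dw = (3*z - 2) dw, which multiplied by dy ∧ dz gives (3*z - 2) dy ∧ dz ∧ dw
  d(2*w^2 - w*x - 3*x*z) includes (∂/∂x)(2*w^2 - w*x - 3*x*z) dx = (-w - 3*z) dx, which multiplied by dy ∧ dw gives (-w - 3*z) dx ∧ dy ∧ dw
  d(2*w^2 - w*x - 3*x*z) includes (∂/∂z)(2*w^2 - w*x - 3*x*z) dz = (-3*x) dz, which multiplied by dy ∧ dw gives (3*x) dy ∧ dz ∧ dw
  d(2*x*y) includes (∂/∂x)(2*x*y) dx = (2*y) dx, which multiplied by dz ∧ dw gives (2*y) dx ∧ dz ∧ dw
  d(2*x*y) includes (∂/∂y)(2*x*y) dy = (2*x) dy, which multiplied by dz ∧ dw gives (2*x) dy ∧ dz ∧ dw
Collecting like 3-forms: d(omega) = (5*x + 3*z - 2) dy ∧ dz ∧ dw + (-w - 3*z) dx ∧ dy ∧ dw + (2*y) dx ∧ dz ∧ dw.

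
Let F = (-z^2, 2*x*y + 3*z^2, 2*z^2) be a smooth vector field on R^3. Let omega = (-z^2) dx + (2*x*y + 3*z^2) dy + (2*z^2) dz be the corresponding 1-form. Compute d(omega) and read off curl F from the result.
d(omega) = (-6*z) dy ∧ dz + (-2*z) dz ∧ dx + (2*y) dx ∧ dy; curl F = (-6*z, -2*z, 2*y)

d omega = sum_{i<j} (∂f_j/∂x_i - ∂f_i/∂x_j) dx_i ∧ dx_j. Under the identification (dy ∧ dz, dz ∧ dx, dx ∧ dy) ↔ (e_x, e_y, e_z), the coefficients are exactly the components of curl F. Compute:
  ∂R/∂y - ∂Q/∂z = (0) - (6*z) = -6*z
  ∂P/∂z - ∂R/∂x = (-2*z) - (0) = -2*z
  ∂Q/∂x - ∂P/∂y = (2*y) - (0) = 2*y.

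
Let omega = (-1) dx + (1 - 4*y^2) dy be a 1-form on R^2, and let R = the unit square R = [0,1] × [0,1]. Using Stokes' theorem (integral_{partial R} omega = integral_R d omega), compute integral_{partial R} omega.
integral_(partial R) omega = 0

Stokes: integral_partial_R omega = integral_R d omega with d omega = (∂Q/∂x - ∂P/∂y) dx ∧ dy.
  ∂Q/∂x = 0
  ∂P/∂y = 0
  integrand = ∂Q/∂x - ∂P/∂y = 0.
Integrating over R: integral_0^1 integral_0^1 (0) dx dy = 0.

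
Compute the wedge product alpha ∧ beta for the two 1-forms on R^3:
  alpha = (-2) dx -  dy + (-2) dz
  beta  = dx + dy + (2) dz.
alpha ∧ beta = (-1) dx ∧ dy + (-2) dx ∧ dz

Distribute the wedge, using dx_i ∧ dx_j = -dx_j ∧ dx_i and dx_i ∧ dx_i = 0. For each pair (i, j) with i < j, the coefficient of dx_i ∧ dx_j in alpha ∧ beta is (alpha_i * beta_j - alpha_j * beta_i). Collecting: alpha ∧ beta = (-1) dx ∧ dy + (-2) dx ∧ dz.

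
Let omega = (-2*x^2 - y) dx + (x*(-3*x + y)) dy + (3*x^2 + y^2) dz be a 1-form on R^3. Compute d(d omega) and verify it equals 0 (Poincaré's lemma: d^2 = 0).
d(d omega) = 0

Step 1: d omega = sum_{i<j} (∂f_j/∂x_i - ∂f_i/∂x_j) dx_i ∧ dx_j:
  coeff of dx ∧ dy: -6*x + y + 1
  coeff of dx ∧ dz: 6*x
  coeff of dy ∧ dz: 2*y
Step 2: Apply d again to each 2-form coefficient. The only possible 3-form in R^3 is dx ∧ dy ∧ dz, with coefficient
  ∂(coeff of dy∧dz)/∂x - ∂(coeff of dx∧dz)/∂y + ∂(coeff of dx∧dy)/∂z
  = ∂/∂x (2*y) - ∂/∂y (6*x) + ∂/∂z (-6*x + y + 1).
Each of these terms simplifies to sums of mixed partials that cancel in pairs. The result is 0 (by equality of mixed partials for smooth functions — Schwarz / Clairaut).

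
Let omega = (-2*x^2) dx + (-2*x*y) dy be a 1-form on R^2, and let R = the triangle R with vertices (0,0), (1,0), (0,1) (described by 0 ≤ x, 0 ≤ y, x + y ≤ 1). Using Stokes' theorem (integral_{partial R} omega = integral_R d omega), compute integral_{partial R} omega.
integral_(partial R) omega = -1/3

Stokes: integral_partial_R omega = integral_R d omega with d omega = (∂Q/∂x - ∂P/∂y) dx ∧ dy.
  ∂Q/∂x = -2*y
  ∂P/∂y = 0
  integrand = ∂Q/∂x - ∂P/∂y = -2*y.
Integrating over R: integral_0^1 integral_0^{1-x} (-2*y) dy dx = -1/3.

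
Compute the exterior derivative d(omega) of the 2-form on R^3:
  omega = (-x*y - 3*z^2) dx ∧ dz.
d(omega) = (x) dx ∧ dy ∧ dz

For a 2-form omega = sum_{i<j} g_{ij} dx_i ∧ dx_j, the exterior derivative is
  d(omega) = sum_{i<j} d(g_{ij}) ∧ dx_i ∧ dx_j = sum_{i<j, k} (∂g_{ij}/∂x_k) dx_k ∧ dx_i ∧ dx_j.
Expand each term, using dx_k ∧ dx_i ∧ dx_j = sgn(permutation) dx_{(a)} ∧ dx_{(b)} ∧ dx_{(c)} with (a < b < c) sorted:
  d(-x*y - 3*z^2) includes (∂/∂y)(-x*y - 3*z^2) dy = (-x) dy, which multiplied by dx ∧ dz gives (x) dx ∧ dy ∧ dz
Collecting like 3-forms: d(omega) = (x) dx ∧ dy ∧ dz.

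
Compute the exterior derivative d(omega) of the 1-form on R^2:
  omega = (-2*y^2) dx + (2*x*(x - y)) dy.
d(omega) = (4*x + 2*y) dx ∧ dy

For a 1-form omega = sum_i f_i dx_i, the exterior derivative is
  d(omega) = sum_{i < j} (∂f_j/∂x_i - ∂f_i/∂x_j) dx_i ∧ dx_j.
  coefficient of dx ∧ dy: ∂f_2/∂x - ∂f_1/∂y = ∂(2*x*(x - y))/∂x - ∂(-2*y^2)/∂y = 4*x + 2*y
Assembling: d(omega) = (4*x + 2*y) dx ∧ dy.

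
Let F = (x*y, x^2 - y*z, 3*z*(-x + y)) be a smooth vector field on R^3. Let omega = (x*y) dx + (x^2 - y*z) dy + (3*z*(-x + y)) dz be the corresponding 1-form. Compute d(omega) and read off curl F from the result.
d(omega) = (y + 3*z) dy ∧ dz + (3*z) dz ∧ dx + (x) dx ∧ dy; curl F = (y + 3*z, 3*z, x)

d omega = sum_{i<j} (∂f_j/∂x_i - ∂f_i/∂x_j) dx_i ∧ dx_j. Under the identification (dy ∧ dz, dz ∧ dx, dx ∧ dy) ↔ (e_x, e_y, e_z), the coefficients are exactly the components of curl F. Compute:
  ∂R/∂y - ∂Q/∂z = (3*z) - (-y) = y + 3*z
  ∂P/∂z - ∂R/∂x = (0) - (-3*z) = 3*z
  ∂Q/∂x - ∂P/∂y = (2*x) - (x) = x.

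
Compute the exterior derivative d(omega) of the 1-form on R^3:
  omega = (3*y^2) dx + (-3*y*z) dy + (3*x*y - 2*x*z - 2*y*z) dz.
d(omega) = (-6*y) dx ∧ dy + (3*y - 2*z) dx ∧ dz + (3*x + 3*y - 2*z) dy ∧ dz

For a 1-form omega = sum_i f_i dx_i, the exterior derivative is
  d(omega) = sum_{i < j} (∂f_j/∂x_i - ∂f_i/∂x_j) dx_i ∧ dx_j.
  coefficient of dx ∧ dy: ∂f_2/∂x - ∂f_1/∂y = ∂(-3*y*z)/∂x - ∂(3*y^2)/∂y = -6*y
  coefficient of dx ∧ dz: ∂f_3/∂x - ∂f_1/∂z = ∂(3*x*y - 2*x*z - 2*y*z)/∂x - ∂(3*y^2)/∂z = 3*y - 2*z
  coefficient of dy ∧ dz: ∂f_3/∂y - ∂f_2/∂z = ∂(3*x*y - 2*x*z - 2*y*z)/∂y - ∂(-3*y*z)/∂z = 3*x + 3*y - 2*z
Assembling: d(omega) = (-6*y) dx ∧ dy + (3*y - 2*z) dx ∧ dz + (3*x + 3*y - 2*z) dy ∧ dz.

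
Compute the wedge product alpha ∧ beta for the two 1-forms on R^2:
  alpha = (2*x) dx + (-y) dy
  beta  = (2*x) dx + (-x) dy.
alpha ∧ beta = (2*x*(-x + y)) dx ∧ dy

Distribute the wedge, using dx_i ∧ dx_j = -dx_j ∧ dx_i and dx_i ∧ dx_i = 0. For each pair (i, j) with i < j, the coefficient of dx_i ∧ dx_j in alpha ∧ beta is (alpha_i * beta_j - alpha_j * beta_i). Collecting: alpha ∧ beta = (2*x*(-x + y)) dx ∧ dy.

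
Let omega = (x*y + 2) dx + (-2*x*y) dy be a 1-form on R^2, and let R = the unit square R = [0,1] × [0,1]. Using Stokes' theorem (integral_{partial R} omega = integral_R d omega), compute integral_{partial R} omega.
integral_(partial R) omega = -3/2

Stokes: integral_partial_R omega = integral_R d omega with d omega = (∂Q/∂x - ∂P/∂y) dx ∧ dy.
  ∂Q/∂x = -2*y
  ∂P/∂y = x
  integrand = ∂Q/∂x - ∂P/∂y = -x - 2*y.
Integrating over R: integral_0^1 integral_0^1 (-x - 2*y) dx dy = -3/2.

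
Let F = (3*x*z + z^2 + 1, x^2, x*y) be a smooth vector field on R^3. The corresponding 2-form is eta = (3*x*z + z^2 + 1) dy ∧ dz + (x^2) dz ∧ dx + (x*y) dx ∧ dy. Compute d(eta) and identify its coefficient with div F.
d(eta) = (3*z) dx ∧ dy ∧ dz; div F = 3*z

For a 2-form in R^3 of the form above, applying d gives a 3-form with coefficient ∂P/∂x + ∂Q/∂y + ∂R/∂z:
  ∂P/∂x = 3*z
  ∂Q/∂y = 0
  ∂R/∂z = 0
Sum = 3*z, which is exactly div F.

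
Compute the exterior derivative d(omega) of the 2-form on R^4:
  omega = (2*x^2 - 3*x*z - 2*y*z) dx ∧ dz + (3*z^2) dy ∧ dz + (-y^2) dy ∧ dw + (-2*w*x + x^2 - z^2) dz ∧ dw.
d(omega) = (2*z) dx ∧ dy ∧ dz + (-2*w + 2*x) dx ∧ dz ∧ dw

For a 2-form omega = sum_{i<j} g_{ij} dx_i ∧ dx_j, the exterior derivative is
  d(omega) = sum_{i<j} d(g_{ij}) ∧ dx_i ∧ dx_j = sum_{i<j, k} (∂g_{ij}/∂x_k) dx_k ∧ dx_i ∧ dx_j.
Expand each term, using dx_k ∧ dx_i ∧ dx_j = sgn(permutation) dx_{(a)} ∧ dx_{(b)} ∧ dx_{(c)} with (a < b < c) sorted:
  d(2*x^2 - 3*x*z - 2*y*z) includes (∂/∂y)(2*x^2 - 3*x*z - 2*y*z) dy = (-2*z) dy, which multiplied by dx ∧ dz gives (2*z) dx ∧ dy ∧ dz
  d(-2*w*x + x^2 - z^2) includes (∂/∂x)(-2*w*x + x^2 - z^2) dx = (-2*w + 2*x) dx, which multiplied by dz ∧ dw gives (-2*w + 2*x) dx ∧ dz ∧ dw
Collecting like 3-forms: d(omega) = (2*z) dx ∧ dy ∧ dz + (-2*w + 2*x) dx ∧ dz ∧ dw.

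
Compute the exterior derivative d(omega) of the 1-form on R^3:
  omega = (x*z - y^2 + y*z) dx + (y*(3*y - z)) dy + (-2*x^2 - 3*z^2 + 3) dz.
d(omega) = (2*y - z) dx ∧ dy + (-5*x - y) dx ∧ dz + (y) dy ∧ dz

For a 1-form omega = sum_i f_i dx_i, the exterior derivative is
  d(omega) = sum_{i < j} (∂f_j/∂x_i - ∂f_i/∂x_j) dx_i ∧ dx_j.
  coefficient of dx ∧ dy: ∂f_2/∂x - ∂f_1/∂y = ∂(y*(3*y - z))/∂x - ∂(x*z - y^2 + y*z)/∂y = 2*y - z
  coefficient of dx ∧ dz: ∂f_3/∂x - ∂f_1/∂z = ∂(-2*x^2 - 3*z^2 + 3)/∂x - ∂(x*z - y^2 + y*z)/∂z = -5*x - y
  coefficient of dy ∧ dz: ∂f_3/∂y - ∂f_2/∂z = ∂(-2*x^2 - 3*z^2 + 3)/∂y - ∂(y*(3*y - z))/∂z = y
Assembling: d(omega) = (2*y - z) dx ∧ dy + (-5*x - y) dx ∧ dz + (y) dy ∧ dz.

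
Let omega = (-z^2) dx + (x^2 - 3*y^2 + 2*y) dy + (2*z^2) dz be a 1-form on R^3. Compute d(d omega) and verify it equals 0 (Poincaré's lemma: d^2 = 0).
d(d omega) = 0

Step 1: d omega = sum_{i<j} (∂f_j/∂x_i - ∂f_i/∂x_j) dx_i ∧ dx_j:
  coeff of dx ∧ dy: 2*x
  coeff of dx ∧ dz: 2*z
  coeff of dy ∧ dz: 0
Step 2: Apply d again to each 2-form coefficient. The only possible 3-form in R^3 is dx ∧ dy ∧ dz, with coefficient
  ∂(coeff of dy∧dz)/∂x - ∂(coeff of dx∧dz)/∂y + ∂(coeff of dx∧dy)/∂z
  = ∂/∂x (0) - ∂/∂y (2*z) + ∂/∂z (2*x).
Each of these terms simplifies to sums of mixed partials that cancel in pairs. The result is 0 (by equality of mixed partials for smooth functions — Schwarz / Clairaut).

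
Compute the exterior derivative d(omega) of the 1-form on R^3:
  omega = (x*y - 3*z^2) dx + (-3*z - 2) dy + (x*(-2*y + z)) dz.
d(omega) = (-x) dx ∧ dy + (-2*y + 7*z) dx ∧ dz + (3 - 2*x) dy ∧ dz

For a 1-form omega = sum_i f_i dx_i, the exterior derivative is
  d(omega) = sum_{i < j} (∂f_j/∂x_i - ∂f_i/∂x_j) dx_i ∧ dx_j.
  coefficient of dx ∧ dy: ∂f_2/∂x - ∂f_1/∂y = ∂(-3*z - 2)/∂x - ∂(x*y - 3*z^2)/∂y = -x
  coefficient of dx ∧ dz: ∂f_3/∂x - ∂f_1/∂z = ∂(x*(-2*y + z))/∂x - ∂(x*y - 3*z^2)/∂z = -2*y + 7*z
  coefficient of dy ∧ dz: ∂f_3/∂y - ∂f_2/∂z = ∂(x*(-2*y + z))/∂y - ∂(-3*z - 2)/∂z = 3 - 2*x
Assembling: d(omega) = (-x) dx ∧ dy + (-2*y + 7*z) dx ∧ dz + (3 - 2*x) dy ∧ dz.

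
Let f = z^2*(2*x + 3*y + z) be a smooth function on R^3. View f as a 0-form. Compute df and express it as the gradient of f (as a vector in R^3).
df = (2*z^2) dx + (3*z^2) dy + (z*(4*x + 6*y + 3*z)) dz; grad f = (2*z^2, 3*z^2, z*(4*x + 6*y + 3*z))

For a 0-form f, d f = (∂f/∂x) dx + (∂f/∂y) dy + (∂f/∂z) dz. The components of the vector representation are exactly the entries of grad f in Cartesian coordinates:
  ∂f/∂x = 2*z^2
  ∂f/∂y = 3*z^2
  ∂f/∂z = z*(4*x + 6*y + 3*z).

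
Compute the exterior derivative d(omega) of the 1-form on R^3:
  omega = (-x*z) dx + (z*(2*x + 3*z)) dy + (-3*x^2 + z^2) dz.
d(omega) = (2*z) dx ∧ dy + (-5*x) dx ∧ dz + (-2*x - 6*z) dy ∧ dz

For a 1-form omega = sum_i f_i dx_i, the exterior derivative is
  d(omega) = sum_{i < j} (∂f_j/∂x_i - ∂f_i/∂x_j) dx_i ∧ dx_j.
  coefficient of dx ∧ dy: ∂f_2/∂x - ∂f_1/∂y = ∂(z*(2*x + 3*z))/∂x - ∂(-x*z)/∂y = 2*z
  coefficient of dx ∧ dz: ∂f_3/∂x - ∂f_1/∂z = ∂(-3*x^2 + z^2)/∂x - ∂(-x*z)/∂z = -5*x
  coefficient of dy ∧ dz: ∂f_3/∂y - ∂f_2/∂z = ∂(-3*x^2 + z^2)/∂y - ∂(z*(2*x + 3*z))/∂z = -2*x - 6*z
Assembling: d(omega) = (2*z) dx ∧ dy + (-5*x) dx ∧ dz + (-2*x - 6*z) dy ∧ dz.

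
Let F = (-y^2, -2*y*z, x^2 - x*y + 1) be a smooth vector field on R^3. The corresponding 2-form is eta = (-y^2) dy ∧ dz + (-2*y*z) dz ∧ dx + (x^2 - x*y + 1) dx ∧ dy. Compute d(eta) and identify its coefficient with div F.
d(eta) = (-2*z) dx ∧ dy ∧ dz; div F = -2*z

For a 2-form in R^3 of the form above, applying d gives a 3-form with coefficient ∂P/∂x + ∂Q/∂y + ∂R/∂z:
  ∂P/∂x = 0
  ∂Q/∂y = -2*z
  ∂R/∂z = 0
Sum = -2*z, which is exactly div F.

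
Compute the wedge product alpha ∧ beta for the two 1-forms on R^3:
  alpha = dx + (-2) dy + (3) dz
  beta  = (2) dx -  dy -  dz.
alpha ∧ beta = (3) dx ∧ dy + (-7) dx ∧ dz + (5) dy ∧ dz

Distribute the wedge, using dx_i ∧ dx_j = -dx_j ∧ dx_i and dx_i ∧ dx_i = 0. For each pair (i, j) with i < j, the coefficient of dx_i ∧ dx_j in alpha ∧ beta is (alpha_i * beta_j - alpha_j * beta_i). Collecting: alpha ∧ beta = (3) dx ∧ dy + (-7) dx ∧ dz + (5) dy ∧ dz.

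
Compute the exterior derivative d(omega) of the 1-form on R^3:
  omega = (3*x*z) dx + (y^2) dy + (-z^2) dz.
d(omega) = (-3*x) dx ∧ dz

For a 1-form omega = sum_i f_i dx_i, the exterior derivative is
  d(omega) = sum_{i < j} (∂f_j/∂x_i - ∂f_i/∂x_j) dx_i ∧ dx_j.
  coefficient of dx ∧ dz: ∂f_3/∂x - ∂f_1/∂z = ∂(-z^2)/∂x - ∂(3*x*z)/∂z = -3*x
Assembling: d(omega) = (-3*x) dx ∧ dz.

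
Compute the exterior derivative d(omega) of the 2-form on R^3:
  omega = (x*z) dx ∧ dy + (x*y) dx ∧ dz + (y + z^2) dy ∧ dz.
d(omega) = 0

For a 2-form omega = sum_{i<j} g_{ij} dx_i ∧ dx_j, the exterior derivative is
  d(omega) = sum_{i<j} d(g_{ij}) ∧ dx_i ∧ dx_j = sum_{i<j, k} (∂g_{ij}/∂x_k) dx_k ∧ dx_i ∧ dx_j.
Expand each term, using dx_k ∧ dx_i ∧ dx_j = sgn(permutation) dx_{(a)} ∧ dx_{(b)} ∧ dx_{(c)} with (a < b < c) sorted:
  d(x*z) includes (∂/∂z)(x*z) dz = (x) dz, which multiplied by dx ∧ dy gives (x) dx ∧ dy ∧ dz
  d(x*y) includes (∂/∂y)(x*y) dy = (x) dy, which multiplied by dx ∧ dz gives (-x) dx ∧ dy ∧ dz
Collecting like 3-forms: d(omega) = 0.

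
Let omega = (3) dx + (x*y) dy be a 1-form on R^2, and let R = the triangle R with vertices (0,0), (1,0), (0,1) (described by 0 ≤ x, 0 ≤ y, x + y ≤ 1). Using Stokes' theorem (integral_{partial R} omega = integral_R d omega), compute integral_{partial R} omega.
integral_(partial R) omega = 1/6

Stokes: integral_partial_R omega = integral_R d omega with d omega = (∂Q/∂x - ∂P/∂y) dx ∧ dy.
  ∂Q/∂x = y
  ∂P/∂y = 0
  integrand = ∂Q/∂x - ∂P/∂y = y.
Integrating over R: integral_0^1 integral_0^{1-x} (y) dy dx = 1/6.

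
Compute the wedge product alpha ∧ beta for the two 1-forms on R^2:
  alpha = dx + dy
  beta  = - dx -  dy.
alpha ∧ beta = 0

Distribute the wedge, using dx_i ∧ dx_j = -dx_j ∧ dx_i and dx_i ∧ dx_i = 0. For each pair (i, j) with i < j, the coefficient of dx_i ∧ dx_j in alpha ∧ beta is (alpha_i * beta_j - alpha_j * beta_i). Collecting: alpha ∧ beta = 0.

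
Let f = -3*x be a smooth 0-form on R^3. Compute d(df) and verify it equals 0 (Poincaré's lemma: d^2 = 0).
d(df) = 0

Step 1: df = sum_i (∂f/∂x_i) dx_i = (-3) dx + (0) dy + (0) dz.
Step 2: Apply d again. Using the 1-form formula, the coefficient of dx ∧ dy in d(df) is ∂^2 f/∂x ∂y - ∂^2 f/∂y ∂x = (0) - (0) = 0 (equality of mixed partials for smooth f).
Similarly for dx ∧ dz and dy ∧ dz — all coefficients vanish. So d(df) = 0.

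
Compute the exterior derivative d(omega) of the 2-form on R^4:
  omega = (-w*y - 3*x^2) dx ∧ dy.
d(omega) = (-y) dx ∧ dy ∧ dw

For a 2-form omega = sum_{i<j} g_{ij} dx_i ∧ dx_j, the exterior derivative is
  d(omega) = sum_{i<j} d(g_{ij}) ∧ dx_i ∧ dx_j = sum_{i<j, k} (∂g_{ij}/∂x_k) dx_k ∧ dx_i ∧ dx_j.
Expand each term, using dx_k ∧ dx_i ∧ dx_j = sgn(permutation) dx_{(a)} ∧ dx_{(b)} ∧ dx_{(c)} with (a < b < c) sorted:
  d(-w*y - 3*x^2) includes (∂/∂w)(-w*y - 3*x^2) dw = (-y) dw, which multiplied by dx ∧ dy gives (-y) dx ∧ dy ∧ dw
Collecting like 3-forms: d(omega) = (-y) dx ∧ dy ∧ dw.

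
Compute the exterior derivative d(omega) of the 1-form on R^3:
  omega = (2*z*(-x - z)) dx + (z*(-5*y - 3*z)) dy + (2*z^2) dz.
d(omega) = (2*x + 4*z) dx ∧ dz + (5*y + 6*z) dy ∧ dz

For a 1-form omega = sum_i f_i dx_i, the exterior derivative is
  d(omega) = sum_{i < j} (∂f_j/∂x_i - ∂f_i/∂x_j) dx_i ∧ dx_j.
  coefficient of dx ∧ dz: ∂f_3/∂x - ∂f_1/∂z = ∂(2*z^2)/∂x - ∂(2*z*(-x - z))/∂z = 2*x + 4*z
  coefficient of dy ∧ dz: ∂f_3/∂y - ∂f_2/∂z = ∂(2*z^2)/∂y - ∂(z*(-5*y - 3*z))/∂z = 5*y + 6*z
Assembling: d(omega) = (2*x + 4*z) dx ∧ dz + (5*y + 6*z) dy ∧ dz.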